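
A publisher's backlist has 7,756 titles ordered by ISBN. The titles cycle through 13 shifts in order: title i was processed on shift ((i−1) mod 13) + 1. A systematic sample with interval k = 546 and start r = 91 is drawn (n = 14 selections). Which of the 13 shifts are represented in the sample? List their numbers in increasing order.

Consecutive selections differ by k = 546, so their shift numbers differ by 546 mod 13 = 0.
gcd(546, 13) = 13, so the sample visits 13/13 = 1 distinct residues mod 13.
Start 91 is shift 13; the shifts hit are 13.

13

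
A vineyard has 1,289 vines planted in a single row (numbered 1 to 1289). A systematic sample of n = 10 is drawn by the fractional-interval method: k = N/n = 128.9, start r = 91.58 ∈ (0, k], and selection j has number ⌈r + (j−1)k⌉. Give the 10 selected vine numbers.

92, 221, 350, 479, 608, 737, 865, 994, 1123, 1252

j=1: r + 0k = 91.58 → ⌈·⌉ = 92
j=2: r + 1k = 220.48 → ⌈·⌉ = 221
j=3: r + 2k = 349.38 → ⌈·⌉ = 350
j=4: r + 3k = 478.28 → ⌈·⌉ = 479
j=5: r + 4k = 607.18 → ⌈·⌉ = 608
j=6: r + 5k = 736.08 → ⌈·⌉ = 737
j=7: r + 6k = 864.98 → ⌈·⌉ = 865
j=8: r + 7k = 993.88 → ⌈·⌉ = 994
j=9: r + 8k = 1122.78 → ⌈·⌉ = 1123
j=10: r + 9k = 1251.68 → ⌈·⌉ = 1252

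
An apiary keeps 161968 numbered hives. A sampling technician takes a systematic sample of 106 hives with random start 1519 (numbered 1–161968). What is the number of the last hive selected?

161959

k = 161968/106 = 1528
106th selection = r + (106−1)·k = 1519 + 105×1528 = 1519 + 160440 = 161959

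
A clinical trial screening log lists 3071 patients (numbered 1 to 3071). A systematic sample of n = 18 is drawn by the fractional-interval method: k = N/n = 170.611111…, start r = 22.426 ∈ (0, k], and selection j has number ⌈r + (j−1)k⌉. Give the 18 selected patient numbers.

23, 194, 364, 535, 705, 876, 1047, 1217, 1388, 1558, 1729, 1900, 2070, 2241, 2411, 2582, 2753, 2923

j=1: r + 0k = 22.426 → ⌈·⌉ = 23
j=2: r + 1k = 193.037111… → ⌈·⌉ = 194
j=3: r + 2k = 363.648222… → ⌈·⌉ = 364
j=4: r + 3k = 534.259333… → ⌈·⌉ = 535
j=5: r + 4k = 704.870444… → ⌈·⌉ = 705
j=6: r + 5k = 875.481555… → ⌈·⌉ = 876
j=7: r + 6k = 1046.092666… → ⌈·⌉ = 1047
j=8: r + 7k = 1216.703777… → ⌈·⌉ = 1217
j=9: r + 8k = 1387.314888… → ⌈·⌉ = 1388
j=10: r + 9k = 1557.926 → ⌈·⌉ = 1558
j=11: r + 10k = 1728.537111… → ⌈·⌉ = 1729
j=12: r + 11k = 1899.148222… → ⌈·⌉ = 1900
j=13: r + 12k = 2069.759333… → ⌈·⌉ = 2070
j=14: r + 13k = 2240.370444… → ⌈·⌉ = 2241
j=15: r + 14k = 2410.981555… → ⌈·⌉ = 2411
j=16: r + 15k = 2581.592666… → ⌈·⌉ = 2582
j=17: r + 16k = 2752.203777… → ⌈·⌉ = 2753
j=18: r + 17k = 2922.814888… → ⌈·⌉ = 2923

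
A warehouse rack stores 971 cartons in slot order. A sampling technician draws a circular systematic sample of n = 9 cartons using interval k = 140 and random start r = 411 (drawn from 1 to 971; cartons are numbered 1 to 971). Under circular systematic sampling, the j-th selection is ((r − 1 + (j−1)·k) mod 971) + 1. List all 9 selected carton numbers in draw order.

411, 551, 691, 831, 971, 140, 280, 420, 560

Selection 1: 411
Selection 2: 411 + 140 = 551
Selection 3: 551 + 140 = 691
Selection 4: 691 + 140 = 831
Selection 5: 831 + 140 = 971
Selection 6: 971 + 140 = 1111 → 1111 − 971 = 140
Selection 7: 140 + 140 = 280
Selection 8: 280 + 140 = 420
Selection 9: 420 + 140 = 560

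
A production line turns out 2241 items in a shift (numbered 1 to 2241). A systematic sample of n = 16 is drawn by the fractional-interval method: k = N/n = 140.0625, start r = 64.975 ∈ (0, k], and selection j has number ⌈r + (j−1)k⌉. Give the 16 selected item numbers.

65, 206, 346, 486, 626, 766, 906, 1046, 1186, 1326, 1466, 1606, 1746, 1886, 2026, 2166

j=1: r + 0k = 64.975 → ⌈·⌉ = 65
j=2: r + 1k = 205.0375 → ⌈·⌉ = 206
j=3: r + 2k = 345.1 → ⌈·⌉ = 346
j=4: r + 3k = 485.1625 → ⌈·⌉ = 486
j=5: r + 4k = 625.225 → ⌈·⌉ = 626
j=6: r + 5k = 765.2875 → ⌈·⌉ = 766
j=7: r + 6k = 905.35 → ⌈·⌉ = 906
j=8: r + 7k = 1045.4125 → ⌈·⌉ = 1046
j=9: r + 8k = 1185.475 → ⌈·⌉ = 1186
j=10: r + 9k = 1325.5375 → ⌈·⌉ = 1326
j=11: r + 10k = 1465.6 → ⌈·⌉ = 1466
j=12: r + 11k = 1605.6625 → ⌈·⌉ = 1606
j=13: r + 12k = 1745.725 → ⌈·⌉ = 1746
j=14: r + 13k = 1885.7875 → ⌈·⌉ = 1886
j=15: r + 14k = 2025.85 → ⌈·⌉ = 2026
j=16: r + 15k = 2165.9125 → ⌈·⌉ = 2166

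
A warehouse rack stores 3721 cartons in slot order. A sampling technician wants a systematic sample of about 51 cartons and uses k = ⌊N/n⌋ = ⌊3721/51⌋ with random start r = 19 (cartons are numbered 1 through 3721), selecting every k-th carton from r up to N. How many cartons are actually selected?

k = ⌊3721/51⌋ = 72
Achieved size = ⌊(3721 − 19)/72⌋ + 1 = ⌊3702/72⌋ + 1 = 51 + 1 = 52
(last selection: 19 + 51×72 = 3691 ≤ 3721; next would be 3763 > 3721)

52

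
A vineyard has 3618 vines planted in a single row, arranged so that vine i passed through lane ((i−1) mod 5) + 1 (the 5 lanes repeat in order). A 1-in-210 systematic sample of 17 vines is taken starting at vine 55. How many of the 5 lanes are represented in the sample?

Consecutive selections differ by k = 210, so their lane numbers differ by 210 mod 5 = 0.
gcd(210, 5) = 5, so the sample visits 5/5 = 1 distinct residues mod 5.
Start 55 is lane 5; the lanes hit are 5.

1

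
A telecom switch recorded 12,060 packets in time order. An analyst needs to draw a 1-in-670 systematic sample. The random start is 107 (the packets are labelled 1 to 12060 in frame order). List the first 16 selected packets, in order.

107, 777, 1447, 2117, 2787, 3457, 4127, 4797, 5467, 6137, 6807, 7477, 8147, 8817, 9487, 10157

packet 1: 107
packet 2: 107 + 670 = 777
packet 3: 777 + 670 = 1447
packet 4: 1447 + 670 = 2117
packet 5: 2117 + 670 = 2787
packet 6: 2787 + 670 = 3457
packet 7: 3457 + 670 = 4127
packet 8: 4127 + 670 = 4797
packet 9: 4797 + 670 = 5467
packet 10: 5467 + 670 = 6137
packet 11: 6137 + 670 = 6807
packet 12: 6807 + 670 = 7477
packet 13: 7477 + 670 = 8147
packet 14: 8147 + 670 = 8817
packet 15: 8817 + 670 = 9487
packet 16: 9487 + 670 = 10157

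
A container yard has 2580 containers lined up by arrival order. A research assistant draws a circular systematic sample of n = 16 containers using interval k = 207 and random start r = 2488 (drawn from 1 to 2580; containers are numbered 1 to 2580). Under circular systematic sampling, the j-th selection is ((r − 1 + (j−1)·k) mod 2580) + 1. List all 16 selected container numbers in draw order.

Selection 1: 2488
Selection 2: 2488 + 207 = 2695 → 2695 − 2580 = 115
Selection 3: 115 + 207 = 322
Selection 4: 322 + 207 = 529
Selection 5: 529 + 207 = 736
Selection 6: 736 + 207 = 943
Selection 7: 943 + 207 = 1150
Selection 8: 1150 + 207 = 1357
Selection 9: 1357 + 207 = 1564
Selection 10: 1564 + 207 = 1771
Selection 11: 1771 + 207 = 1978
Selection 12: 1978 + 207 = 2185
Selection 13: 2185 + 207 = 2392
Selection 14: 2392 + 207 = 2599 → 2599 − 2580 = 19
Selection 15: 19 + 207 = 226
Selection 16: 226 + 207 = 433

2488, 115, 322, 529, 736, 943, 1150, 1357, 1564, 1771, 1978, 2185, 2392, 19, 226, 433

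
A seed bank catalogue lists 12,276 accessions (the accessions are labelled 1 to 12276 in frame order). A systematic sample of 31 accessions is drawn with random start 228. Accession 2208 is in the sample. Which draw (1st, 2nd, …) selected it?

6

k = 12276/31 = 396
position = (2208 − 228)/396 + 1 = 1980/396 + 1 = 5 + 1 = 6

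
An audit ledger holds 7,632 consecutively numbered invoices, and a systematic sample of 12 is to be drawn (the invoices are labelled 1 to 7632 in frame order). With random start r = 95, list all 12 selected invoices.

k = N/n = 7632/12 = 636
invoice 1: 95
invoice 2: 95 + 636 = 731
invoice 3: 731 + 636 = 1367
invoice 4: 1367 + 636 = 2003
invoice 5: 2003 + 636 = 2639
invoice 6: 2639 + 636 = 3275
invoice 7: 3275 + 636 = 3911
invoice 8: 3911 + 636 = 4547
invoice 9: 4547 + 636 = 5183
invoice 10: 5183 + 636 = 5819
invoice 11: 5819 + 636 = 6455
invoice 12: 6455 + 636 = 7091

95, 731, 1367, 2003, 2639, 3275, 3911, 4547, 5183, 5819, 6455, 7091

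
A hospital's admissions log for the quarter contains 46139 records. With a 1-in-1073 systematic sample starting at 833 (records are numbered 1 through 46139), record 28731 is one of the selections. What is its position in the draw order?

27

k = 1073
position = (28731 − 833)/1073 + 1 = 27898/1073 + 1 = 26 + 1 = 27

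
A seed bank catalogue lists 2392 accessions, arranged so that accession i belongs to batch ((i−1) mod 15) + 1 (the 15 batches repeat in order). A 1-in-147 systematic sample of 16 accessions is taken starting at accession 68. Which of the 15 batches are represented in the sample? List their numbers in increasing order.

2, 5, 8, 11, 14

Consecutive selections differ by k = 147, so their batch numbers differ by 147 mod 15 = 12.
gcd(147, 15) = 3, so the sample visits 15/3 = 5 distinct residues mod 15.
Start 68 is batch 8; the batches hit are 2, 5, 8, 11, 14.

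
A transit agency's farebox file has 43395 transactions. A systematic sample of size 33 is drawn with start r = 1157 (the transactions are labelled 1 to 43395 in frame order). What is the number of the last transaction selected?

43237

k = 43395/33 = 1315
33rd selection = r + (33−1)·k = 1157 + 32×1315 = 1157 + 42080 = 43237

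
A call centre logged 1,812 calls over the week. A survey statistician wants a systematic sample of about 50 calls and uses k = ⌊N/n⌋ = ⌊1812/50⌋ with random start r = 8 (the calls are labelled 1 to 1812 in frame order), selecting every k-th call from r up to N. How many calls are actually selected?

51

k = ⌊1812/50⌋ = 36
Achieved size = ⌊(1812 − 8)/36⌋ + 1 = ⌊1804/36⌋ + 1 = 50 + 1 = 51
(last selection: 8 + 50×36 = 1808 ≤ 1812; next would be 1844 > 1812)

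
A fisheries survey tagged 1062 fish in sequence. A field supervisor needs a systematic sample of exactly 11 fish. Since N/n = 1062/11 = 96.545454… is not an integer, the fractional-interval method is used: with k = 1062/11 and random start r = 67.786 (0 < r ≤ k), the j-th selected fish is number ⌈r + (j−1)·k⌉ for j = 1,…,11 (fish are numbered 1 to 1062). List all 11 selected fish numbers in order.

68, 165, 261, 358, 454, 551, 648, 744, 841, 937, 1034

j=1: r + 0k = 67.786 → ⌈·⌉ = 68
j=2: r + 1k = 164.331454… → ⌈·⌉ = 165
j=3: r + 2k = 260.876909… → ⌈·⌉ = 261
j=4: r + 3k = 357.422363… → ⌈·⌉ = 358
j=5: r + 4k = 453.967818… → ⌈·⌉ = 454
j=6: r + 5k = 550.513272… → ⌈·⌉ = 551
j=7: r + 6k = 647.058727… → ⌈·⌉ = 648
j=8: r + 7k = 743.604181… → ⌈·⌉ = 744
j=9: r + 8k = 840.149636… → ⌈·⌉ = 841
j=10: r + 9k = 936.695090… → ⌈·⌉ = 937
j=11: r + 10k = 1033.240545… → ⌈·⌉ = 1034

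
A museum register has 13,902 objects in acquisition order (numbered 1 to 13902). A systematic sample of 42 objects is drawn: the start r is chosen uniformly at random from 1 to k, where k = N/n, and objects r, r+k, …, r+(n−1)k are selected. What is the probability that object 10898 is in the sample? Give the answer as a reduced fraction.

k = 13902/42 = 331.
Object 10898 is selected iff r ≡ 10898 (mod 331); exactly one such r in {1,…,331}.
Inclusion probability = 1/331.

1/331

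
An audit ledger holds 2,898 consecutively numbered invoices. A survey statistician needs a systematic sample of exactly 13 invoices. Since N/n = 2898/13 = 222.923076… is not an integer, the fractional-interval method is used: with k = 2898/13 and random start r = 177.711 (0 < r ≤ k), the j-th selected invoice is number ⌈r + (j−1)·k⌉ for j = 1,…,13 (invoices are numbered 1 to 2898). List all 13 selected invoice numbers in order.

j=1: r + 0k = 177.711 → ⌈·⌉ = 178
j=2: r + 1k = 400.634076… → ⌈·⌉ = 401
j=3: r + 2k = 623.557153… → ⌈·⌉ = 624
j=4: r + 3k = 846.480230… → ⌈·⌉ = 847
j=5: r + 4k = 1069.403307… → ⌈·⌉ = 1070
j=6: r + 5k = 1292.326384… → ⌈·⌉ = 1293
j=7: r + 6k = 1515.249461… → ⌈·⌉ = 1516
j=8: r + 7k = 1738.172538… → ⌈·⌉ = 1739
j=9: r + 8k = 1961.095615… → ⌈·⌉ = 1962
j=10: r + 9k = 2184.018692… → ⌈·⌉ = 2185
j=11: r + 10k = 2406.941769… → ⌈·⌉ = 2407
j=12: r + 11k = 2629.864846… → ⌈·⌉ = 2630
j=13: r + 12k = 2852.787923… → ⌈·⌉ = 2853

178, 401, 624, 847, 1070, 1293, 1516, 1739, 1962, 2185, 2407, 2630, 2853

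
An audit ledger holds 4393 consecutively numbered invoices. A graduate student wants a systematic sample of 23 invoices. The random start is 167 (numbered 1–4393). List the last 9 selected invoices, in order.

2841, 3032, 3223, 3414, 3605, 3796, 3987, 4178, 4369

k = N/n = 4393/23 = 191
15th selection = 167 + 14×191 = 2841
16th: 2841 + 191 = 3032
17th: 3032 + 191 = 3223
18th: 3223 + 191 = 3414
19th: 3414 + 191 = 3605
20th: 3605 + 191 = 3796
21st: 3796 + 191 = 3987
22nd: 3987 + 191 = 4178
23rd: 4178 + 191 = 4369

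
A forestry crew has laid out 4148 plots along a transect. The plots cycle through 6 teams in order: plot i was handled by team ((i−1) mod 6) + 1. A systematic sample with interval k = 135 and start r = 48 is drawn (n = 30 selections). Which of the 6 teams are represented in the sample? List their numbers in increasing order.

3, 6

Consecutive selections differ by k = 135, so their team numbers differ by 135 mod 6 = 3.
gcd(135, 6) = 3, so the sample visits 6/3 = 2 distinct residues mod 6.
Start 48 is team 6; the teams hit are 3, 6.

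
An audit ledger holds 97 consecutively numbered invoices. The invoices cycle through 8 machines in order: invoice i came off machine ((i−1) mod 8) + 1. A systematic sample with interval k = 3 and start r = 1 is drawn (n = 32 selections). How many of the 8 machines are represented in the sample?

Consecutive selections differ by k = 3, so their machine numbers differ by 3 mod 8 = 3.
gcd(3, 8) = 1, so the sample visits 8/1 = 8 distinct residues mod 8.
Start 1 is machine 1; the machines hit are 1, 2, 3, 4, 5, 6, 7, 8.

8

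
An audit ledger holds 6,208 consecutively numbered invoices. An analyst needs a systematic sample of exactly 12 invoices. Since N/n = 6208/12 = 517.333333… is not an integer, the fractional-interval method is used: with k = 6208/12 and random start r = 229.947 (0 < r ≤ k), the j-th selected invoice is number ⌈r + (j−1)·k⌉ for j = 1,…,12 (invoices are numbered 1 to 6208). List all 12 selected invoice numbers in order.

j=1: r + 0k = 229.947 → ⌈·⌉ = 230
j=2: r + 1k = 747.280333… → ⌈·⌉ = 748
j=3: r + 2k = 1264.613666… → ⌈·⌉ = 1265
j=4: r + 3k = 1781.947 → ⌈·⌉ = 1782
j=5: r + 4k = 2299.280333… → ⌈·⌉ = 2300
j=6: r + 5k = 2816.613666… → ⌈·⌉ = 2817
j=7: r + 6k = 3333.947 → ⌈·⌉ = 3334
j=8: r + 7k = 3851.280333… → ⌈·⌉ = 3852
j=9: r + 8k = 4368.613666… → ⌈·⌉ = 4369
j=10: r + 9k = 4885.947 → ⌈·⌉ = 4886
j=11: r + 10k = 5403.280333… → ⌈·⌉ = 5404
j=12: r + 11k = 5920.613666… → ⌈·⌉ = 5921

230, 748, 1265, 1782, 2300, 2817, 3334, 3852, 4369, 4886, 5404, 5921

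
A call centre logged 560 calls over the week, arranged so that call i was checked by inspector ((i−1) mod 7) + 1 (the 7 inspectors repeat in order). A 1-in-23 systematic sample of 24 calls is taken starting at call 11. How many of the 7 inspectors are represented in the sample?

Consecutive selections differ by k = 23, so their inspector numbers differ by 23 mod 7 = 2.
gcd(23, 7) = 1, so the sample visits 7/1 = 7 distinct residues mod 7.
Start 11 is inspector 4; the inspectors hit are 1, 2, 3, 4, 5, 6, 7.

7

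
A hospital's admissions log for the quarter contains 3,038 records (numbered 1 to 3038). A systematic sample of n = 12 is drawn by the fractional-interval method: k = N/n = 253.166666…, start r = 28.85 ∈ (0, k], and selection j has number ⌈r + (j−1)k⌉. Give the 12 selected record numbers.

j=1: r + 0k = 28.85 → ⌈·⌉ = 29
j=2: r + 1k = 282.016666… → ⌈·⌉ = 283
j=3: r + 2k = 535.183333… → ⌈·⌉ = 536
j=4: r + 3k = 788.35 → ⌈·⌉ = 789
j=5: r + 4k = 1041.516666… → ⌈·⌉ = 1042
j=6: r + 5k = 1294.683333… → ⌈·⌉ = 1295
j=7: r + 6k = 1547.85 → ⌈·⌉ = 1548
j=8: r + 7k = 1801.016666… → ⌈·⌉ = 1802
j=9: r + 8k = 2054.183333… → ⌈·⌉ = 2055
j=10: r + 9k = 2307.35 → ⌈·⌉ = 2308
j=11: r + 10k = 2560.516666… → ⌈·⌉ = 2561
j=12: r + 11k = 2813.683333… → ⌈·⌉ = 2814

29, 283, 536, 789, 1042, 1295, 1548, 1802, 2055, 2308, 2561, 2814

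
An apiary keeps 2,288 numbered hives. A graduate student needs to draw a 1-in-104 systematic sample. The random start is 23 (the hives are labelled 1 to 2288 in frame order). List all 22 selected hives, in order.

23, 127, 231, 335, 439, 543, 647, 751, 855, 959, 1063, 1167, 1271, 1375, 1479, 1583, 1687, 1791, 1895, 1999, 2103, 2207

hive 1: 23
hive 2: 23 + 104 = 127
hive 3: 127 + 104 = 231
hive 4: 231 + 104 = 335
hive 5: 335 + 104 = 439
hive 6: 439 + 104 = 543
hive 7: 543 + 104 = 647
hive 8: 647 + 104 = 751
hive 9: 751 + 104 = 855
hive 10: 855 + 104 = 959
hive 11: 959 + 104 = 1063
hive 12: 1063 + 104 = 1167
hive 13: 1167 + 104 = 1271
hive 14: 1271 + 104 = 1375
hive 15: 1375 + 104 = 1479
hive 16: 1479 + 104 = 1583
hive 17: 1583 + 104 = 1687
hive 18: 1687 + 104 = 1791
hive 19: 1791 + 104 = 1895
hive 20: 1895 + 104 = 1999
hive 21: 1999 + 104 = 2103
hive 22: 2103 + 104 = 2207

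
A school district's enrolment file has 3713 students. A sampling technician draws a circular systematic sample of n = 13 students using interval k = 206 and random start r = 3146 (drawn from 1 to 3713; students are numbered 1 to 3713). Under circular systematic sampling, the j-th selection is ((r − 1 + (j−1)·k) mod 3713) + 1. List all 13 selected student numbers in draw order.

Selection 1: 3146
Selection 2: 3146 + 206 = 3352
Selection 3: 3352 + 206 = 3558
Selection 4: 3558 + 206 = 3764 → 3764 − 3713 = 51
Selection 5: 51 + 206 = 257
Selection 6: 257 + 206 = 463
Selection 7: 463 + 206 = 669
Selection 8: 669 + 206 = 875
Selection 9: 875 + 206 = 1081
Selection 10: 1081 + 206 = 1287
Selection 11: 1287 + 206 = 1493
Selection 12: 1493 + 206 = 1699
Selection 13: 1699 + 206 = 1905

3146, 3352, 3558, 51, 257, 463, 669, 875, 1081, 1287, 1493, 1699, 1905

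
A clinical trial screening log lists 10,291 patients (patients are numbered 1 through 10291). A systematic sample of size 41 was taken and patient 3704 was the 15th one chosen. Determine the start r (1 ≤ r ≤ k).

k = 10291/41 = 251
r = 3704 − (15−1)×251 = 3704 − 3514 = 190

190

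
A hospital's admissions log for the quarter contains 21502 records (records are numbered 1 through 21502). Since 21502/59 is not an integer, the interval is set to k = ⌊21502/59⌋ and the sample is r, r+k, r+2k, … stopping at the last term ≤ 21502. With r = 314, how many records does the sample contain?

k = ⌊21502/59⌋ = 364
Achieved size = ⌊(21502 − 314)/364⌋ + 1 = ⌊21188/364⌋ + 1 = 58 + 1 = 59
(last selection: 314 + 58×364 = 21426 ≤ 21502; next would be 21790 > 21502)

59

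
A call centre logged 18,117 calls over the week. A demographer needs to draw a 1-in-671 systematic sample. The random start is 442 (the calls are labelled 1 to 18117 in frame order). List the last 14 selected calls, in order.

9165, 9836, 10507, 11178, 11849, 12520, 13191, 13862, 14533, 15204, 15875, 16546, 17217, 17888

14th selection = 442 + 13×671 = 9165
15th: 9165 + 671 = 9836
16th: 9836 + 671 = 10507
17th: 10507 + 671 = 11178
18th: 11178 + 671 = 11849
19th: 11849 + 671 = 12520
20th: 12520 + 671 = 13191
21st: 13191 + 671 = 13862
22nd: 13862 + 671 = 14533
23rd: 14533 + 671 = 15204
24th: 15204 + 671 = 15875
25th: 15875 + 671 = 16546
26th: 16546 + 671 = 17217
27th: 17217 + 671 = 17888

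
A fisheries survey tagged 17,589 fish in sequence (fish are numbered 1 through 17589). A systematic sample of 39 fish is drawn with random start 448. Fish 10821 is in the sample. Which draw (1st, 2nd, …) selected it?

k = 17589/39 = 451
position = (10821 − 448)/451 + 1 = 10373/451 + 1 = 23 + 1 = 24

24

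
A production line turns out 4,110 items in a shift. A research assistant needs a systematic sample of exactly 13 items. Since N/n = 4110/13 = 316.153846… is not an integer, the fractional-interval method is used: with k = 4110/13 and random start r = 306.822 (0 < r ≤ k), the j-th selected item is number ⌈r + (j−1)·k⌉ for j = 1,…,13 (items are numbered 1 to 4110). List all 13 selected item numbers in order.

j=1: r + 0k = 306.822 → ⌈·⌉ = 307
j=2: r + 1k = 622.975846… → ⌈·⌉ = 623
j=3: r + 2k = 939.129692… → ⌈·⌉ = 940
j=4: r + 3k = 1255.283538… → ⌈·⌉ = 1256
j=5: r + 4k = 1571.437384… → ⌈·⌉ = 1572
j=6: r + 5k = 1887.591230… → ⌈·⌉ = 1888
j=7: r + 6k = 2203.745076… → ⌈·⌉ = 2204
j=8: r + 7k = 2519.898923… → ⌈·⌉ = 2520
j=9: r + 8k = 2836.052769… → ⌈·⌉ = 2837
j=10: r + 9k = 3152.206615… → ⌈·⌉ = 3153
j=11: r + 10k = 3468.360461… → ⌈·⌉ = 3469
j=12: r + 11k = 3784.514307… → ⌈·⌉ = 3785
j=13: r + 12k = 4100.668153… → ⌈·⌉ = 4101

307, 623, 940, 1256, 1572, 1888, 2204, 2520, 2837, 3153, 3469, 3785, 4101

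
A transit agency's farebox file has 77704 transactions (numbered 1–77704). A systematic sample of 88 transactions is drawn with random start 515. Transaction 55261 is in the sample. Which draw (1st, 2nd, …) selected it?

63

k = 77704/88 = 883
position = (55261 − 515)/883 + 1 = 54746/883 + 1 = 62 + 1 = 63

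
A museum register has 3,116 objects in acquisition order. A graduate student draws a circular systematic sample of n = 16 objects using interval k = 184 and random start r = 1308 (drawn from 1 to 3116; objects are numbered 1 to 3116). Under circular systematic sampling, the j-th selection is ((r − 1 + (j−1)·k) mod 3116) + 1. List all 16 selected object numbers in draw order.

1308, 1492, 1676, 1860, 2044, 2228, 2412, 2596, 2780, 2964, 32, 216, 400, 584, 768, 952

Selection 1: 1308
Selection 2: 1308 + 184 = 1492
Selection 3: 1492 + 184 = 1676
Selection 4: 1676 + 184 = 1860
Selection 5: 1860 + 184 = 2044
Selection 6: 2044 + 184 = 2228
Selection 7: 2228 + 184 = 2412
Selection 8: 2412 + 184 = 2596
Selection 9: 2596 + 184 = 2780
Selection 10: 2780 + 184 = 2964
Selection 11: 2964 + 184 = 3148 → 3148 − 3116 = 32
Selection 12: 32 + 184 = 216
Selection 13: 216 + 184 = 400
Selection 14: 400 + 184 = 584
Selection 15: 584 + 184 = 768
Selection 16: 768 + 184 = 952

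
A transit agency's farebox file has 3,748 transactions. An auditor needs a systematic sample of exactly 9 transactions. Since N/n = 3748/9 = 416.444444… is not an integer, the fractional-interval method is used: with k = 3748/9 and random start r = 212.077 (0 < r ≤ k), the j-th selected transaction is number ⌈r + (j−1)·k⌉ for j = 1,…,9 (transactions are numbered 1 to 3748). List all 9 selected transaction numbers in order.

j=1: r + 0k = 212.077 → ⌈·⌉ = 213
j=2: r + 1k = 628.521444… → ⌈·⌉ = 629
j=3: r + 2k = 1044.965888… → ⌈·⌉ = 1045
j=4: r + 3k = 1461.410333… → ⌈·⌉ = 1462
j=5: r + 4k = 1877.854777… → ⌈·⌉ = 1878
j=6: r + 5k = 2294.299222… → ⌈·⌉ = 2295
j=7: r + 6k = 2710.743666… → ⌈·⌉ = 2711
j=8: r + 7k = 3127.188111… → ⌈·⌉ = 3128
j=9: r + 8k = 3543.632555… → ⌈·⌉ = 3544

213, 629, 1045, 1462, 1878, 2295, 2711, 3128, 3544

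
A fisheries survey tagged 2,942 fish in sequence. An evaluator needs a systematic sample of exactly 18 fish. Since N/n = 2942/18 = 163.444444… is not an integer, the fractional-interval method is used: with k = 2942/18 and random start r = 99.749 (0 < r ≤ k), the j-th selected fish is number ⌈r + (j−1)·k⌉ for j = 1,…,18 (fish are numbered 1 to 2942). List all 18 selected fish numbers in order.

j=1: r + 0k = 99.749 → ⌈·⌉ = 100
j=2: r + 1k = 263.193444… → ⌈·⌉ = 264
j=3: r + 2k = 426.637888… → ⌈·⌉ = 427
j=4: r + 3k = 590.082333… → ⌈·⌉ = 591
j=5: r + 4k = 753.526777… → ⌈·⌉ = 754
j=6: r + 5k = 916.971222… → ⌈·⌉ = 917
j=7: r + 6k = 1080.415666… → ⌈·⌉ = 1081
j=8: r + 7k = 1243.860111… → ⌈·⌉ = 1244
j=9: r + 8k = 1407.304555… → ⌈·⌉ = 1408
j=10: r + 9k = 1570.749 → ⌈·⌉ = 1571
j=11: r + 10k = 1734.193444… → ⌈·⌉ = 1735
j=12: r + 11k = 1897.637888… → ⌈·⌉ = 1898
j=13: r + 12k = 2061.082333… → ⌈·⌉ = 2062
j=14: r + 13k = 2224.526777… → ⌈·⌉ = 2225
j=15: r + 14k = 2387.971222… → ⌈·⌉ = 2388
j=16: r + 15k = 2551.415666… → ⌈·⌉ = 2552
j=17: r + 16k = 2714.860111… → ⌈·⌉ = 2715
j=18: r + 17k = 2878.304555… → ⌈·⌉ = 2879

100, 264, 427, 591, 754, 917, 1081, 1244, 1408, 1571, 1735, 1898, 2062, 2225, 2388, 2552, 2715, 2879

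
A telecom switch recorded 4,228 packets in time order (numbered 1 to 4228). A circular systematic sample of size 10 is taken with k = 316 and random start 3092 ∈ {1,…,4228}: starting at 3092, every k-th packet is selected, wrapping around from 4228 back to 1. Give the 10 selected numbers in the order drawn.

3092, 3408, 3724, 4040, 128, 444, 760, 1076, 1392, 1708

Selection 1: 3092
Selection 2: 3092 + 316 = 3408
Selection 3: 3408 + 316 = 3724
Selection 4: 3724 + 316 = 4040
Selection 5: 4040 + 316 = 4356 → 4356 − 4228 = 128
Selection 6: 128 + 316 = 444
Selection 7: 444 + 316 = 760
Selection 8: 760 + 316 = 1076
Selection 9: 1076 + 316 = 1392
Selection 10: 1392 + 316 = 1708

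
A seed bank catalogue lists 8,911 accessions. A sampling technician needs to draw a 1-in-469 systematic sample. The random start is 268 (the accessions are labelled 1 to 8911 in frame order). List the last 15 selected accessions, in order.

5th selection = 268 + 4×469 = 2144
6th: 2144 + 469 = 2613
7th: 2613 + 469 = 3082
8th: 3082 + 469 = 3551
9th: 3551 + 469 = 4020
10th: 4020 + 469 = 4489
11th: 4489 + 469 = 4958
12th: 4958 + 469 = 5427
13th: 5427 + 469 = 5896
14th: 5896 + 469 = 6365
15th: 6365 + 469 = 6834
16th: 6834 + 469 = 7303
17th: 7303 + 469 = 7772
18th: 7772 + 469 = 8241
19th: 8241 + 469 = 8710

2144, 2613, 3082, 3551, 4020, 4489, 4958, 5427, 5896, 6365, 6834, 7303, 7772, 8241, 8710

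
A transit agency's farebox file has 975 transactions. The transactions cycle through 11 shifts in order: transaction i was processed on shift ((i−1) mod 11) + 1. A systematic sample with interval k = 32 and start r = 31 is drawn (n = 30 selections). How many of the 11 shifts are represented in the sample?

11

Consecutive selections differ by k = 32, so their shift numbers differ by 32 mod 11 = 10.
gcd(32, 11) = 1, so the sample visits 11/1 = 11 distinct residues mod 11.
Start 31 is shift 9; the shifts hit are 1, 2, 3, 4, 5, 6, 7, 8, 9, 10, 11.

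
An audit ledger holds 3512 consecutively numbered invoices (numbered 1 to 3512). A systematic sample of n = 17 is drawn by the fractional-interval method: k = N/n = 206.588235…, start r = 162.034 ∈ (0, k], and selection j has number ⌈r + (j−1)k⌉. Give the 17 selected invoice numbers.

163, 369, 576, 782, 989, 1195, 1402, 1609, 1815, 2022, 2228, 2435, 2642, 2848, 3055, 3261, 3468

j=1: r + 0k = 162.034 → ⌈·⌉ = 163
j=2: r + 1k = 368.622235… → ⌈·⌉ = 369
j=3: r + 2k = 575.210470… → ⌈·⌉ = 576
j=4: r + 3k = 781.798705… → ⌈·⌉ = 782
j=5: r + 4k = 988.386941… → ⌈·⌉ = 989
j=6: r + 5k = 1194.975176… → ⌈·⌉ = 1195
j=7: r + 6k = 1401.563411… → ⌈·⌉ = 1402
j=8: r + 7k = 1608.151647… → ⌈·⌉ = 1609
j=9: r + 8k = 1814.739882… → ⌈·⌉ = 1815
j=10: r + 9k = 2021.328117… → ⌈·⌉ = 2022
j=11: r + 10k = 2227.916352… → ⌈·⌉ = 2228
j=12: r + 11k = 2434.504588… → ⌈·⌉ = 2435
j=13: r + 12k = 2641.092823… → ⌈·⌉ = 2642
j=14: r + 13k = 2847.681058… → ⌈·⌉ = 2848
j=15: r + 14k = 3054.269294… → ⌈·⌉ = 3055
j=16: r + 15k = 3260.857529… → ⌈·⌉ = 3261
j=17: r + 16k = 3467.445764… → ⌈·⌉ = 3468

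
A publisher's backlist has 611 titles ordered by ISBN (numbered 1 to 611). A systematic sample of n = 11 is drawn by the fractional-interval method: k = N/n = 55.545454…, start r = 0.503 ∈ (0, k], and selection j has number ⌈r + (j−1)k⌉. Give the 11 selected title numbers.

j=1: r + 0k = 0.503 → ⌈·⌉ = 1
j=2: r + 1k = 56.048454… → ⌈·⌉ = 57
j=3: r + 2k = 111.593909… → ⌈·⌉ = 112
j=4: r + 3k = 167.139363… → ⌈·⌉ = 168
j=5: r + 4k = 222.684818… → ⌈·⌉ = 223
j=6: r + 5k = 278.230272… → ⌈·⌉ = 279
j=7: r + 6k = 333.775727… → ⌈·⌉ = 334
j=8: r + 7k = 389.321181… → ⌈·⌉ = 390
j=9: r + 8k = 444.866636… → ⌈·⌉ = 445
j=10: r + 9k = 500.412090… → ⌈·⌉ = 501
j=11: r + 10k = 555.957545… → ⌈·⌉ = 556

1, 57, 112, 168, 223, 279, 334, 390, 445, 501, 556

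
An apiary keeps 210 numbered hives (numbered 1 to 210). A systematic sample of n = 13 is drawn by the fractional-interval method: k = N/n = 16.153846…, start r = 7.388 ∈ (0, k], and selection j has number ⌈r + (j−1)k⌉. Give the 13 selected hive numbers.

8, 24, 40, 56, 73, 89, 105, 121, 137, 153, 169, 186, 202

j=1: r + 0k = 7.388 → ⌈·⌉ = 8
j=2: r + 1k = 23.541846… → ⌈·⌉ = 24
j=3: r + 2k = 39.695692… → ⌈·⌉ = 40
j=4: r + 3k = 55.849538… → ⌈·⌉ = 56
j=5: r + 4k = 72.003384… → ⌈·⌉ = 73
j=6: r + 5k = 88.157230… → ⌈·⌉ = 89
j=7: r + 6k = 104.311076… → ⌈·⌉ = 105
j=8: r + 7k = 120.464923… → ⌈·⌉ = 121
j=9: r + 8k = 136.618769… → ⌈·⌉ = 137
j=10: r + 9k = 152.772615… → ⌈·⌉ = 153
j=11: r + 10k = 168.926461… → ⌈·⌉ = 169
j=12: r + 11k = 185.080307… → ⌈·⌉ = 186
j=13: r + 12k = 201.234153… → ⌈·⌉ = 202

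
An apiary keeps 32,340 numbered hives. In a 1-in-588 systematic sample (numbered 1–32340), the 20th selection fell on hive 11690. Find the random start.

518

k = 588
r = 11690 − (20−1)×588 = 11690 − 11172 = 518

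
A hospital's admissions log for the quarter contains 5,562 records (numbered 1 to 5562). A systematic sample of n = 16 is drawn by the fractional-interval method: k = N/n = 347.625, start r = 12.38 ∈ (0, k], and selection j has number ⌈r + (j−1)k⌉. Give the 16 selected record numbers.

j=1: r + 0k = 12.38 → ⌈·⌉ = 13
j=2: r + 1k = 360.005 → ⌈·⌉ = 361
j=3: r + 2k = 707.63 → ⌈·⌉ = 708
j=4: r + 3k = 1055.255 → ⌈·⌉ = 1056
j=5: r + 4k = 1402.88 → ⌈·⌉ = 1403
j=6: r + 5k = 1750.505 → ⌈·⌉ = 1751
j=7: r + 6k = 2098.13 → ⌈·⌉ = 2099
j=8: r + 7k = 2445.755 → ⌈·⌉ = 2446
j=9: r + 8k = 2793.38 → ⌈·⌉ = 2794
j=10: r + 9k = 3141.005 → ⌈·⌉ = 3142
j=11: r + 10k = 3488.63 → ⌈·⌉ = 3489
j=12: r + 11k = 3836.255 → ⌈·⌉ = 3837
j=13: r + 12k = 4183.88 → ⌈·⌉ = 4184
j=14: r + 13k = 4531.505 → ⌈·⌉ = 4532
j=15: r + 14k = 4879.13 → ⌈·⌉ = 4880
j=16: r + 15k = 5226.755 → ⌈·⌉ = 5227

13, 361, 708, 1056, 1403, 1751, 2099, 2446, 2794, 3142, 3489, 3837, 4184, 4532, 4880, 5227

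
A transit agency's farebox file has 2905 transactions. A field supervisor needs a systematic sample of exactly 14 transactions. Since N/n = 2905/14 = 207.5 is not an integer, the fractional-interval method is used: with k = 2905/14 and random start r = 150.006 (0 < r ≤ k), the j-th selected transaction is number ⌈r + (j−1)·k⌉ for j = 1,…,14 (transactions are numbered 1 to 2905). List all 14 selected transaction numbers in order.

151, 358, 566, 773, 981, 1188, 1396, 1603, 1811, 2018, 2226, 2433, 2641, 2848

j=1: r + 0k = 150.006 → ⌈·⌉ = 151
j=2: r + 1k = 357.506 → ⌈·⌉ = 358
j=3: r + 2k = 565.006 → ⌈·⌉ = 566
j=4: r + 3k = 772.506 → ⌈·⌉ = 773
j=5: r + 4k = 980.006 → ⌈·⌉ = 981
j=6: r + 5k = 1187.506 → ⌈·⌉ = 1188
j=7: r + 6k = 1395.006 → ⌈·⌉ = 1396
j=8: r + 7k = 1602.506 → ⌈·⌉ = 1603
j=9: r + 8k = 1810.006 → ⌈·⌉ = 1811
j=10: r + 9k = 2017.506 → ⌈·⌉ = 2018
j=11: r + 10k = 2225.006 → ⌈·⌉ = 2226
j=12: r + 11k = 2432.506 → ⌈·⌉ = 2433
j=13: r + 12k = 2640.006 → ⌈·⌉ = 2641
j=14: r + 13k = 2847.506 → ⌈·⌉ = 2848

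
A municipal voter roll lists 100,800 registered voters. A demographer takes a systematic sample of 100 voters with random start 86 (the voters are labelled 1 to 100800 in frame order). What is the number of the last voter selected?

99878

k = 100800/100 = 1008
100th selection = r + (100−1)·k = 86 + 99×1008 = 86 + 99792 = 99878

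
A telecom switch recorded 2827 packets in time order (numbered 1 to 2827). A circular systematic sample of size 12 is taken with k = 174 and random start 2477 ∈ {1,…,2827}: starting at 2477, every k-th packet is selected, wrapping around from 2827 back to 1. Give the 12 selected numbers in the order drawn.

Selection 1: 2477
Selection 2: 2477 + 174 = 2651
Selection 3: 2651 + 174 = 2825
Selection 4: 2825 + 174 = 2999 → 2999 − 2827 = 172
Selection 5: 172 + 174 = 346
Selection 6: 346 + 174 = 520
Selection 7: 520 + 174 = 694
Selection 8: 694 + 174 = 868
Selection 9: 868 + 174 = 1042
Selection 10: 1042 + 174 = 1216
Selection 11: 1216 + 174 = 1390
Selection 12: 1390 + 174 = 1564

2477, 2651, 2825, 172, 346, 520, 694, 868, 1042, 1216, 1390, 1564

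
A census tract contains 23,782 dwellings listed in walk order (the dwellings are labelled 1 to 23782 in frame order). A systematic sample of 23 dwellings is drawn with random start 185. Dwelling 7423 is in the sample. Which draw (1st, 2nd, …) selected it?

8

k = 23782/23 = 1034
position = (7423 − 185)/1034 + 1 = 7238/1034 + 1 = 7 + 1 = 8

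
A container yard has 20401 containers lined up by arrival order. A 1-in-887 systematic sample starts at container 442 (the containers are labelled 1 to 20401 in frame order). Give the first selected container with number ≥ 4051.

k = 887
Steps past start: ⌈(4051 − 442)/887⌉ = ⌈3609/887⌉ = 5
Selected container: 442 + 5×887 = 4877

4877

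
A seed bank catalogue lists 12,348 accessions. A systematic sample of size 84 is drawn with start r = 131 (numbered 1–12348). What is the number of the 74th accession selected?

10862

k = 12348/84 = 147
74th selection = r + (74−1)·k = 131 + 73×147 = 131 + 10731 = 10862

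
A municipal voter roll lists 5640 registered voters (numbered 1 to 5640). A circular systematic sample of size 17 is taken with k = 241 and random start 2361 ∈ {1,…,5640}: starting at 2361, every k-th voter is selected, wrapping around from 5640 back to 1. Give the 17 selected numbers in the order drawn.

2361, 2602, 2843, 3084, 3325, 3566, 3807, 4048, 4289, 4530, 4771, 5012, 5253, 5494, 95, 336, 577

Selection 1: 2361
Selection 2: 2361 + 241 = 2602
Selection 3: 2602 + 241 = 2843
Selection 4: 2843 + 241 = 3084
Selection 5: 3084 + 241 = 3325
Selection 6: 3325 + 241 = 3566
Selection 7: 3566 + 241 = 3807
Selection 8: 3807 + 241 = 4048
Selection 9: 4048 + 241 = 4289
Selection 10: 4289 + 241 = 4530
Selection 11: 4530 + 241 = 4771
Selection 12: 4771 + 241 = 5012
Selection 13: 5012 + 241 = 5253
Selection 14: 5253 + 241 = 5494
Selection 15: 5494 + 241 = 5735 → 5735 − 5640 = 95
Selection 16: 95 + 241 = 336
Selection 17: 336 + 241 = 577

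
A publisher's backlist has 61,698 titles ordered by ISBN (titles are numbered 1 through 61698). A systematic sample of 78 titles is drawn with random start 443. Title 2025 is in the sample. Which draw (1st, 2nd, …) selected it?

k = 61698/78 = 791
position = (2025 − 443)/791 + 1 = 1582/791 + 1 = 2 + 1 = 3

3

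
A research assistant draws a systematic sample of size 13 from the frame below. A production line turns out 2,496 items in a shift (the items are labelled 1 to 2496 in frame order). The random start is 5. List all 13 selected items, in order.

k = N/n = 2496/13 = 192
item 1: 5
item 2: 5 + 192 = 197
item 3: 197 + 192 = 389
item 4: 389 + 192 = 581
item 5: 581 + 192 = 773
item 6: 773 + 192 = 965
item 7: 965 + 192 = 1157
item 8: 1157 + 192 = 1349
item 9: 1349 + 192 = 1541
item 10: 1541 + 192 = 1733
item 11: 1733 + 192 = 1925
item 12: 1925 + 192 = 2117
item 13: 2117 + 192 = 2309

5, 197, 389, 581, 773, 965, 1157, 1349, 1541, 1733, 1925, 2117, 2309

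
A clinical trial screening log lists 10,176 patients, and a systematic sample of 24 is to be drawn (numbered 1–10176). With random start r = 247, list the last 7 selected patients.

7455, 7879, 8303, 8727, 9151, 9575, 9999

k = N/n = 10176/24 = 424
18th selection = 247 + 17×424 = 7455
19th: 7455 + 424 = 7879
20th: 7879 + 424 = 8303
21st: 8303 + 424 = 8727
22nd: 8727 + 424 = 9151
23rd: 9151 + 424 = 9575
24th: 9575 + 424 = 9999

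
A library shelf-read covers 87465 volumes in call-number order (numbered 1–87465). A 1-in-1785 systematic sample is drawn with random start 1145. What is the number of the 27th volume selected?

k = 1785
27th selection = r + (27−1)·k = 1145 + 26×1785 = 1145 + 46410 = 47555

47555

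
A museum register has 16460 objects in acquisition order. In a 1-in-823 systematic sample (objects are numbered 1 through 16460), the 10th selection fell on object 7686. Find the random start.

k = 823
r = 7686 − (10−1)×823 = 7686 − 7407 = 279

279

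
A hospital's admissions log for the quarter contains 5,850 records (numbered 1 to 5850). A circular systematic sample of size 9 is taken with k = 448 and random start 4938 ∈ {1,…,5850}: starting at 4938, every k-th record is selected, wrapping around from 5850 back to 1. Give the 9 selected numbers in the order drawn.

Selection 1: 4938
Selection 2: 4938 + 448 = 5386
Selection 3: 5386 + 448 = 5834
Selection 4: 5834 + 448 = 6282 → 6282 − 5850 = 432
Selection 5: 432 + 448 = 880
Selection 6: 880 + 448 = 1328
Selection 7: 1328 + 448 = 1776
Selection 8: 1776 + 448 = 2224
Selection 9: 2224 + 448 = 2672

4938, 5386, 5834, 432, 880, 1328, 1776, 2224, 2672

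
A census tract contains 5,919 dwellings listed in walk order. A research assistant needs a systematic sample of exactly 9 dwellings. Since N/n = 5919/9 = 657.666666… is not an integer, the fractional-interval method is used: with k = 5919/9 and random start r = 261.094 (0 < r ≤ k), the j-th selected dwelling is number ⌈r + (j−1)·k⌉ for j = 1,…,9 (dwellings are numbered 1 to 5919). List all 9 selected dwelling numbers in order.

j=1: r + 0k = 261.094 → ⌈·⌉ = 262
j=2: r + 1k = 918.760666… → ⌈·⌉ = 919
j=3: r + 2k = 1576.427333… → ⌈·⌉ = 1577
j=4: r + 3k = 2234.094 → ⌈·⌉ = 2235
j=5: r + 4k = 2891.760666… → ⌈·⌉ = 2892
j=6: r + 5k = 3549.427333… → ⌈·⌉ = 3550
j=7: r + 6k = 4207.094 → ⌈·⌉ = 4208
j=8: r + 7k = 4864.760666… → ⌈·⌉ = 4865
j=9: r + 8k = 5522.427333… → ⌈·⌉ = 5523

262, 919, 1577, 2235, 2892, 3550, 4208, 4865, 5523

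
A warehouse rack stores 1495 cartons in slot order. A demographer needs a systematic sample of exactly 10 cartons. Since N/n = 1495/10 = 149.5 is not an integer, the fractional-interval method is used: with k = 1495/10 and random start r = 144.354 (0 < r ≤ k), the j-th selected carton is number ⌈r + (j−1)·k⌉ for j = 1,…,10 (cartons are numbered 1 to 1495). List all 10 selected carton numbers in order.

j=1: r + 0k = 144.354 → ⌈·⌉ = 145
j=2: r + 1k = 293.854 → ⌈·⌉ = 294
j=3: r + 2k = 443.354 → ⌈·⌉ = 444
j=4: r + 3k = 592.854 → ⌈·⌉ = 593
j=5: r + 4k = 742.354 → ⌈·⌉ = 743
j=6: r + 5k = 891.854 → ⌈·⌉ = 892
j=7: r + 6k = 1041.354 → ⌈·⌉ = 1042
j=8: r + 7k = 1190.854 → ⌈·⌉ = 1191
j=9: r + 8k = 1340.354 → ⌈·⌉ = 1341
j=10: r + 9k = 1489.854 → ⌈·⌉ = 1490

145, 294, 444, 593, 743, 892, 1042, 1191, 1341, 1490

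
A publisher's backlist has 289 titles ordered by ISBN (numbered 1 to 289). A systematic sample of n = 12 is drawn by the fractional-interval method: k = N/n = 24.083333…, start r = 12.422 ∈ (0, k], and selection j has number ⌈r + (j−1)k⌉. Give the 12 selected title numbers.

13, 37, 61, 85, 109, 133, 157, 182, 206, 230, 254, 278

j=1: r + 0k = 12.422 → ⌈·⌉ = 13
j=2: r + 1k = 36.505333… → ⌈·⌉ = 37
j=3: r + 2k = 60.588666… → ⌈·⌉ = 61
j=4: r + 3k = 84.672 → ⌈·⌉ = 85
j=5: r + 4k = 108.755333… → ⌈·⌉ = 109
j=6: r + 5k = 132.838666… → ⌈·⌉ = 133
j=7: r + 6k = 156.922 → ⌈·⌉ = 157
j=8: r + 7k = 181.005333… → ⌈·⌉ = 182
j=9: r + 8k = 205.088666… → ⌈·⌉ = 206
j=10: r + 9k = 229.172 → ⌈·⌉ = 230
j=11: r + 10k = 253.255333… → ⌈·⌉ = 254
j=12: r + 11k = 277.338666… → ⌈·⌉ = 278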